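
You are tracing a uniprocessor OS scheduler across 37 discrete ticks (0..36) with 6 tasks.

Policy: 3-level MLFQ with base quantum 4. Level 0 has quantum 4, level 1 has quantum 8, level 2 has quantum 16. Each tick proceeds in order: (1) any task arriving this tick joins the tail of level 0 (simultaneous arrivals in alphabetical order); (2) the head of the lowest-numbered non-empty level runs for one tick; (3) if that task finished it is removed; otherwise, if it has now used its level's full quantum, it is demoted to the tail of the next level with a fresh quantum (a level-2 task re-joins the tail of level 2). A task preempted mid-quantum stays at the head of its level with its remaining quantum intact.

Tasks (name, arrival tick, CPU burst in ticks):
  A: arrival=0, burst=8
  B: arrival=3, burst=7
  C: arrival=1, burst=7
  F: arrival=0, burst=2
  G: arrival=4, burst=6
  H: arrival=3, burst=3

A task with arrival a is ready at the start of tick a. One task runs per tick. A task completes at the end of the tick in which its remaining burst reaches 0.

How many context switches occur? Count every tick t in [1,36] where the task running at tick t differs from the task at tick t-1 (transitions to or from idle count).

context switches = 10

t=0: L0/L1/L2 = AF/-/- → run A
t=1: L0/L1/L2 = AFC/-/- → run A
t=2: L0/L1/L2 = AFC/-/- → run A
t=3: L0/L1/L2 = AFCBH/-/- → run A
t=4: L0/L1/L2 = FCBHG/A/- → run F
t=5: L0/L1/L2 = FCBHG/A/- → run F
t=6: L0/L1/L2 = CBHG/A/- → run C
t=7: L0/L1/L2 = CBHG/A/- → run C
t=8: L0/L1/L2 = CBHG/A/- → run C
t=9: L0/L1/L2 = CBHG/A/- → run C
t=10: L0/L1/L2 = BHG/AC/- → run B
t=11: L0/L1/L2 = BHG/AC/- → run B
t=12: L0/L1/L2 = BHG/AC/- → run B
t=13: L0/L1/L2 = BHG/AC/- → run B
t=14: L0/L1/L2 = HG/ACB/- → run H
t=15: L0/L1/L2 = HG/ACB/- → run H
t=16: L0/L1/L2 = HG/ACB/- → run H
t=17: L0/L1/L2 = G/ACB/- → run G
t=18: L0/L1/L2 = G/ACB/- → run G
t=19: L0/L1/L2 = G/ACB/- → run G
t=20: L0/L1/L2 = G/ACB/- → run G
t=21: L0/L1/L2 = -/ACBG/- → run A
t=22: L0/L1/L2 = -/ACBG/- → run A
t=23: L0/L1/L2 = -/ACBG/- → run A
t=24: L0/L1/L2 = -/ACBG/- → run A
t=25: L0/L1/L2 = -/CBG/- → run C
t=26: L0/L1/L2 = -/CBG/- → run C
t=27: L0/L1/L2 = -/CBG/- → run C
t=28: L0/L1/L2 = -/BG/- → run B
t=29: L0/L1/L2 = -/BG/- → run B
t=30: L0/L1/L2 = -/BG/- → run B
t=31: L0/L1/L2 = -/G/- → run G
t=32: L0/L1/L2 = -/G/- → run G
t=33: (idle)
t=34: (idle)
t=35: (idle)
t=36: (idle)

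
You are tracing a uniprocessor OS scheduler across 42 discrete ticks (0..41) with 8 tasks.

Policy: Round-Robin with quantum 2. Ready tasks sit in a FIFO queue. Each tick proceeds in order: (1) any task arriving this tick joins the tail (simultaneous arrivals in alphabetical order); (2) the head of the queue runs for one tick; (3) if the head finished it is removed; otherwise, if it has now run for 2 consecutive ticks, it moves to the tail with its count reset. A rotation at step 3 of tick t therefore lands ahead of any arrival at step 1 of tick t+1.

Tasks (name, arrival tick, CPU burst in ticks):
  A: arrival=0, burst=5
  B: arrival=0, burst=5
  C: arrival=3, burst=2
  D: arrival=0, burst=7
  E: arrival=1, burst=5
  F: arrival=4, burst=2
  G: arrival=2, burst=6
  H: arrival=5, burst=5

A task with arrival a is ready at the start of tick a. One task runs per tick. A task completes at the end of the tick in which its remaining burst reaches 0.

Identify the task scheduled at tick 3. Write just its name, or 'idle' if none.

t=0: queue=[A,B,D] q_used=0 → run A
t=1: queue=[A,B,D,E] q_used=1 → run A
t=2: queue=[B,D,E,A,G] q_used=0 → run B
t=3: queue=[B,D,E,A,G,C] q_used=1 → run B
t=4: queue=[D,E,A,G,C,B,F] q_used=0 → run D
t=5: queue=[D,E,A,G,C,B,F,H] q_used=1 → run D
t=6: queue=[E,A,G,C,B,F,H,D] q_used=0 → run E
t=7: queue=[E,A,G,C,B,F,H,D] q_used=1 → run E
t=8: queue=[A,G,C,B,F,H,D,E] q_used=0 → run A
t=9: queue=[A,G,C,B,F,H,D,E] q_used=1 → run A
t=10: queue=[G,C,B,F,H,D,E,A] q_used=0 → run G
t=11: queue=[G,C,B,F,H,D,E,A] q_used=1 → run G
t=12: queue=[C,B,F,H,D,E,A,G] q_used=0 → run C
t=13: queue=[C,B,F,H,D,E,A,G] q_used=1 → run C
t=14: queue=[B,F,H,D,E,A,G] q_used=0 → run B
t=15: queue=[B,F,H,D,E,A,G] q_used=1 → run B
t=16: queue=[F,H,D,E,A,G,B] q_used=0 → run F
t=17: queue=[F,H,D,E,A,G,B] q_used=1 → run F
t=18: queue=[H,D,E,A,G,B] q_used=0 → run H
t=19: queue=[H,D,E,A,G,B] q_used=1 → run H
t=20: queue=[D,E,A,G,B,H] q_used=0 → run D
t=21: queue=[D,E,A,G,B,H] q_used=1 → run D
t=22: queue=[E,A,G,B,H,D] q_used=0 → run E
t=23: queue=[E,A,G,B,H,D] q_used=1 → run E
t=24: queue=[A,G,B,H,D,E] q_used=0 → run A
t=25: queue=[G,B,H,D,E] q_used=0 → run G
t=26: queue=[G,B,H,D,E] q_used=1 → run G
t=27: queue=[B,H,D,E,G] q_used=0 → run B
t=28: queue=[H,D,E,G] q_used=0 → run H
t=29: queue=[H,D,E,G] q_used=1 → run H
t=30: queue=[D,E,G,H] q_used=0 → run D
t=31: queue=[D,E,G,H] q_used=1 → run D
t=32: queue=[E,G,H,D] q_used=0 → run E
t=33: queue=[G,H,D] q_used=0 → run G
t=34: queue=[G,H,D] q_used=1 → run G
t=35: queue=[H,D] q_used=0 → run H
t=36: queue=[D] q_used=0 → run D
t=37: (idle)
t=38: (idle)
t=39: (idle)
t=40: (idle)
t=41: (idle)

running at tick 3 = B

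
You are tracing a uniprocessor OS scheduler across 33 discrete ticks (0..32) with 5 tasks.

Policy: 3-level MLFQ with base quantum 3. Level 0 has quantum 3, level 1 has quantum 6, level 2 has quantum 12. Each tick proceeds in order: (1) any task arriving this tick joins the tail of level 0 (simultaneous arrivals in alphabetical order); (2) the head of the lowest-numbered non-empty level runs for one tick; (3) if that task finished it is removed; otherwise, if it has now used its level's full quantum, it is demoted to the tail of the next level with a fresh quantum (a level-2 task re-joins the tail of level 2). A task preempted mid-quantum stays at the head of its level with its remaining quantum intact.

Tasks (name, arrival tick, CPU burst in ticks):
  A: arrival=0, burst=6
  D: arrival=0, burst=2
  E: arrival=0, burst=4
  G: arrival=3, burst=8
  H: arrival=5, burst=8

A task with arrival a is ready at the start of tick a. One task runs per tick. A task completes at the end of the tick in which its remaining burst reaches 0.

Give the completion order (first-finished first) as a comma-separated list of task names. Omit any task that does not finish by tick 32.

t=0: L0/L1/L2 = ADE/-/- → run A
t=1: L0/L1/L2 = ADE/-/- → run A
t=2: L0/L1/L2 = ADE/-/- → run A
t=3: L0/L1/L2 = DEG/A/- → run D
t=4: L0/L1/L2 = DEG/A/- → run D
t=5: L0/L1/L2 = EGH/A/- → run E
t=6: L0/L1/L2 = EGH/A/- → run E
t=7: L0/L1/L2 = EGH/A/- → run E
t=8: L0/L1/L2 = GH/AE/- → run G
t=9: L0/L1/L2 = GH/AE/- → run G
t=10: L0/L1/L2 = GH/AE/- → run G
t=11: L0/L1/L2 = H/AEG/- → run H
t=12: L0/L1/L2 = H/AEG/- → run H
t=13: L0/L1/L2 = H/AEG/- → run H
t=14: L0/L1/L2 = -/AEGH/- → run A
t=15: L0/L1/L2 = -/AEGH/- → run A
t=16: L0/L1/L2 = -/AEGH/- → run A
t=17: L0/L1/L2 = -/EGH/- → run E
t=18: L0/L1/L2 = -/GH/- → run G
t=19: L0/L1/L2 = -/GH/- → run G
t=20: L0/L1/L2 = -/GH/- → run G
t=21: L0/L1/L2 = -/GH/- → run G
t=22: L0/L1/L2 = -/GH/- → run G
t=23: L0/L1/L2 = -/H/- → run H
t=24: L0/L1/L2 = -/H/- → run H
t=25: L0/L1/L2 = -/H/- → run H
t=26: L0/L1/L2 = -/H/- → run H
t=27: L0/L1/L2 = -/H/- → run H
t=28: (idle)
t=29: (idle)
t=30: (idle)
t=31: (idle)
t=32: (idle)

completion order = D, A, E, G, H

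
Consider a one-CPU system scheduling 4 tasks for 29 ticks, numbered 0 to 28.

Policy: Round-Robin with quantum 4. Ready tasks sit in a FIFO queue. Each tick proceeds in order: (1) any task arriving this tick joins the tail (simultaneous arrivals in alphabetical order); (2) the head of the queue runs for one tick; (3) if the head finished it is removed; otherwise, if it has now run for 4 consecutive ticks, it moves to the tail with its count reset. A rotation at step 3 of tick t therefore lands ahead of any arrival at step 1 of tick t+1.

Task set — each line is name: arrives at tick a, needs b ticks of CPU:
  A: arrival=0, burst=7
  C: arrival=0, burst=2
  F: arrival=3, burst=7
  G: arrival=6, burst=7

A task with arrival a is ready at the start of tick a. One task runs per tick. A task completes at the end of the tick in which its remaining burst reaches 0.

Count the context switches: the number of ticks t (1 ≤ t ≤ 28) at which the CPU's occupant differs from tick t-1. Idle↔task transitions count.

t=0: queue=[A,C] q_used=0 → run A
t=1: queue=[A,C] q_used=1 → run A
t=2: queue=[A,C] q_used=2 → run A
t=3: queue=[A,C,F] q_used=3 → run A
t=4: queue=[C,F,A] q_used=0 → run C
t=5: queue=[C,F,A] q_used=1 → run C
t=6: queue=[F,A,G] q_used=0 → run F
t=7: queue=[F,A,G] q_used=1 → run F
t=8: queue=[F,A,G] q_used=2 → run F
t=9: queue=[F,A,G] q_used=3 → run F
t=10: queue=[A,G,F] q_used=0 → run A
t=11: queue=[A,G,F] q_used=1 → run A
t=12: queue=[A,G,F] q_used=2 → run A
t=13: queue=[G,F] q_used=0 → run G
t=14: queue=[G,F] q_used=1 → run G
t=15: queue=[G,F] q_used=2 → run G
t=16: queue=[G,F] q_used=3 → run G
t=17: queue=[F,G] q_used=0 → run F
t=18: queue=[F,G] q_used=1 → run F
t=19: queue=[F,G] q_used=2 → run F
t=20: queue=[G] q_used=0 → run G
t=21: queue=[G] q_used=1 → run G
t=22: queue=[G] q_used=2 → run G
t=23: (idle)
t=24: (idle)
t=25: (idle)
t=26: (idle)
t=27: (idle)
t=28: (idle)

context switches = 7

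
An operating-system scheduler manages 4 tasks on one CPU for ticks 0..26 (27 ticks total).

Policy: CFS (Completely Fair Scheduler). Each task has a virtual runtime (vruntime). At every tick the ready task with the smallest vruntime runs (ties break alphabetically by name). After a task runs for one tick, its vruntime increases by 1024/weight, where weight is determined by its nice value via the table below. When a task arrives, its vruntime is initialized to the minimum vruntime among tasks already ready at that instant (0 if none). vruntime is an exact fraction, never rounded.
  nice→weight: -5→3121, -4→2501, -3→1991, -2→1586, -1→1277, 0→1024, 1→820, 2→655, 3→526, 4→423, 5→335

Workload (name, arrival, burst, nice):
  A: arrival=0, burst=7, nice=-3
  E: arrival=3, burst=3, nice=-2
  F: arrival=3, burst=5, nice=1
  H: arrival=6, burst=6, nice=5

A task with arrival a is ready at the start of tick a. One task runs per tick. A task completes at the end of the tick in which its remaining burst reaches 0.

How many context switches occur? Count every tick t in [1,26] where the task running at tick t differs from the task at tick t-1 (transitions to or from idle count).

context switches = 14

t=0: vr[A=0] → run A
t=1: vr[A=1024/1991] → run A
t=2: vr[A=2048/1991] → run A
t=3: vr[A=3072/1991 E=3072/1991 F=3072/1991] → run A
t=4: vr[A=4096/1991 E=3072/1991 F=3072/1991] → run E
t=5: vr[A=4096/1991 E=3455488/1578863 F=3072/1991] → run F
t=6: vr[A=4096/1991 E=3455488/1578863 F=1139456/408155 H=4096/1991] → run A
t=7: vr[A=5120/1991 E=3455488/1578863 F=1139456/408155 H=4096/1991] → run H
t=8: vr[A=5120/1991 E=3455488/1578863 F=1139456/408155 H=3410944/666985] → run E
t=9: vr[A=5120/1991 E=4474880/1578863 F=1139456/408155 H=3410944/666985] → run A
t=10: vr[A=6144/1991 E=4474880/1578863 F=1139456/408155 H=3410944/666985] → run F
t=11: vr[A=6144/1991 E=4474880/1578863 F=1649152/408155 H=3410944/666985] → run E
t=12: vr[A=6144/1991 F=1649152/408155 H=3410944/666985] → run A
t=13: vr[F=1649152/408155 H=3410944/666985] → run F
t=14: vr[F=2158848/408155 H=3410944/666985] → run H
t=15: vr[F=2158848/408155 H=5449728/666985] → run F
t=16: vr[F=2668544/408155 H=5449728/666985] → run F
t=17: vr[H=5449728/666985] → run H
t=18: vr[H=7488512/666985] → run H
t=19: vr[H=9527296/666985] → run H
t=20: vr[H=2313216/133397] → run H
t=21: (idle)
t=22: (idle)
t=23: (idle)
t=24: (idle)
t=25: (idle)
t=26: (idle)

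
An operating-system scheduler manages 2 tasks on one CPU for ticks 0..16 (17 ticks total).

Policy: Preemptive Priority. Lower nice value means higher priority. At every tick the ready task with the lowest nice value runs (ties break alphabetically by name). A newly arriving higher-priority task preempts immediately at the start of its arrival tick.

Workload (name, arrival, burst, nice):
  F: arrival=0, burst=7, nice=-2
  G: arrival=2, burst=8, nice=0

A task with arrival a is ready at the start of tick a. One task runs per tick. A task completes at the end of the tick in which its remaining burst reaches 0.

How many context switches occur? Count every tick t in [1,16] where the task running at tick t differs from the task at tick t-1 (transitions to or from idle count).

context switches = 2

t=0: ready={F} → run F
t=1: ready={F} → run F
t=2: ready={F,G} → run F
t=3: ready={F,G} → run F
t=4: ready={F,G} → run F
t=5: ready={F,G} → run F
t=6: ready={F,G} → run F
t=7: ready={G} → run G
t=8: ready={G} → run G
t=9: ready={G} → run G
t=10: ready={G} → run G
t=11: ready={G} → run G
t=12: ready={G} → run G
t=13: ready={G} → run G
t=14: ready={G} → run G
t=15: (idle)
t=16: (idle)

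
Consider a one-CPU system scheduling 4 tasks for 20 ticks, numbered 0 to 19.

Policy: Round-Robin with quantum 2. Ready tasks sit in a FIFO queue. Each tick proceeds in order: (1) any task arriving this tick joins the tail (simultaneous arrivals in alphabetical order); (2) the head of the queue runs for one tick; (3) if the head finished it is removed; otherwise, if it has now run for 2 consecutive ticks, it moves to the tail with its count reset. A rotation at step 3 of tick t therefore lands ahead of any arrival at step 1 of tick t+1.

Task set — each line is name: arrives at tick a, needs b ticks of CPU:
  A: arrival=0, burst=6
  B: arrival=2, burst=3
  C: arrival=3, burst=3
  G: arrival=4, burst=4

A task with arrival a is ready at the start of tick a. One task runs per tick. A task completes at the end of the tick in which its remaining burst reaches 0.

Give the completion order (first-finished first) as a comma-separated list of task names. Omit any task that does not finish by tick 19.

t=0: queue=[A] q_used=0 → run A
t=1: queue=[A] q_used=1 → run A
t=2: queue=[A,B] q_used=0 → run A
t=3: queue=[A,B,C] q_used=1 → run A
t=4: queue=[B,C,A,G] q_used=0 → run B
t=5: queue=[B,C,A,G] q_used=1 → run B
t=6: queue=[C,A,G,B] q_used=0 → run C
t=7: queue=[C,A,G,B] q_used=1 → run C
t=8: queue=[A,G,B,C] q_used=0 → run A
t=9: queue=[A,G,B,C] q_used=1 → run A
t=10: queue=[G,B,C] q_used=0 → run G
t=11: queue=[G,B,C] q_used=1 → run G
t=12: queue=[B,C,G] q_used=0 → run B
t=13: queue=[C,G] q_used=0 → run C
t=14: queue=[G] q_used=0 → run G
t=15: queue=[G] q_used=1 → run G
t=16: (idle)
t=17: (idle)
t=18: (idle)
t=19: (idle)

completion order = A, B, C, G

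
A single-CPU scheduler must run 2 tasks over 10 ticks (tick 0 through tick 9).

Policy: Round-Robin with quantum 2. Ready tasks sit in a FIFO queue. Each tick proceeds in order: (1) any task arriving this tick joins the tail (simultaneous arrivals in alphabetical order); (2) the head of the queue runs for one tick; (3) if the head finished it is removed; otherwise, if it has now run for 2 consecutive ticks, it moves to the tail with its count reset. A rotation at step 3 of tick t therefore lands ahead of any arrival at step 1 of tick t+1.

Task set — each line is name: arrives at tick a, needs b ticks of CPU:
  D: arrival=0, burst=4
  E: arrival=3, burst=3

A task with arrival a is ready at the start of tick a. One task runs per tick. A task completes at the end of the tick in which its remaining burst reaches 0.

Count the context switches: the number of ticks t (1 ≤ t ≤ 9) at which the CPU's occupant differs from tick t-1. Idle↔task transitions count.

context switches = 2

t=0: queue=[D] q_used=0 → run D
t=1: queue=[D] q_used=1 → run D
t=2: queue=[D] q_used=0 → run D
t=3: queue=[D,E] q_used=1 → run D
t=4: queue=[E] q_used=0 → run E
t=5: queue=[E] q_used=1 → run E
t=6: queue=[E] q_used=0 → run E
t=7: (idle)
t=8: (idle)
t=9: (idle)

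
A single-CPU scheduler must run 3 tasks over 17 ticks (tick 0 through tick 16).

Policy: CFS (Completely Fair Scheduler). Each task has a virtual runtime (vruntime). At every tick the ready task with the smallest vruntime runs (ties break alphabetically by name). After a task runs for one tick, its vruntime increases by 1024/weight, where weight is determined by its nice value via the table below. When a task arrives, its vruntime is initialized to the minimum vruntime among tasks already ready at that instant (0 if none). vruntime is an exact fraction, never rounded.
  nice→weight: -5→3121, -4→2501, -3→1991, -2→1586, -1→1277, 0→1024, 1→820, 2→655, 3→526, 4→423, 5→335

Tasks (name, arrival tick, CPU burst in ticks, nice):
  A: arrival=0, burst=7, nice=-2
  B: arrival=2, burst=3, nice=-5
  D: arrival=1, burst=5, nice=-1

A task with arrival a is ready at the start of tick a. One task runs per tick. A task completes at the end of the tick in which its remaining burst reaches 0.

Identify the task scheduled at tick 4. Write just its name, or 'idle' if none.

t=0: vr[A=0] → run A
t=1: vr[A=512/793 D=512/793] → run A
t=2: vr[A=1024/793 B=512/793 D=512/793] → run B
t=3: vr[A=1024/793 B=2409984/2474953 D=512/793] → run D
t=4: vr[A=1024/793 B=2409984/2474953 D=1465856/1012661] → run B
t=5: vr[A=1024/793 B=3222016/2474953 D=1465856/1012661] → run A
t=6: vr[A=1536/793 B=3222016/2474953 D=1465856/1012661] → run B
t=7: vr[A=1536/793 D=1465856/1012661] → run D
t=8: vr[A=1536/793 D=2277888/1012661] → run A
t=9: vr[A=2048/793 D=2277888/1012661] → run D
t=10: vr[A=2048/793 D=3089920/1012661] → run A
t=11: vr[A=2560/793 D=3089920/1012661] → run D
t=12: vr[A=2560/793 D=3901952/1012661] → run A
t=13: vr[A=3072/793 D=3901952/1012661] → run D
t=14: vr[A=3072/793] → run A
t=15: (idle)
t=16: (idle)

running at tick 4 = B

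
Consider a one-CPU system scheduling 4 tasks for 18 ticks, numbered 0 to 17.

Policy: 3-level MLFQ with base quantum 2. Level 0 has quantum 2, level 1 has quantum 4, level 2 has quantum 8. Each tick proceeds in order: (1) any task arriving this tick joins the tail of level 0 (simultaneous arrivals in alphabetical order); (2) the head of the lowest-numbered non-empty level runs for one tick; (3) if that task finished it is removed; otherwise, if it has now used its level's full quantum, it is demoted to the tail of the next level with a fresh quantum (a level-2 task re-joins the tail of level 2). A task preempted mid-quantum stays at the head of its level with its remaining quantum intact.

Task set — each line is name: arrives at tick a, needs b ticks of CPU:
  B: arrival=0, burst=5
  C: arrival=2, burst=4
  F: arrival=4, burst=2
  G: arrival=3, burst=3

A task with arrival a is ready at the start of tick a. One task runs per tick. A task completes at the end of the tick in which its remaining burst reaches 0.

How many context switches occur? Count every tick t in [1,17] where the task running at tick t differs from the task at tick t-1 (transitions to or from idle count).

context switches = 7

t=0: L0/L1/L2 = B/-/- → run B
t=1: L0/L1/L2 = B/-/- → run B
t=2: L0/L1/L2 = C/B/- → run C
t=3: L0/L1/L2 = CG/B/- → run C
t=4: L0/L1/L2 = GF/BC/- → run G
t=5: L0/L1/L2 = GF/BC/- → run G
t=6: L0/L1/L2 = F/BCG/- → run F
t=7: L0/L1/L2 = F/BCG/- → run F
t=8: L0/L1/L2 = -/BCG/- → run B
t=9: L0/L1/L2 = -/BCG/- → run B
t=10: L0/L1/L2 = -/BCG/- → run B
t=11: L0/L1/L2 = -/CG/- → run C
t=12: L0/L1/L2 = -/CG/- → run C
t=13: L0/L1/L2 = -/G/- → run G
t=14: (idle)
t=15: (idle)
t=16: (idle)
t=17: (idle)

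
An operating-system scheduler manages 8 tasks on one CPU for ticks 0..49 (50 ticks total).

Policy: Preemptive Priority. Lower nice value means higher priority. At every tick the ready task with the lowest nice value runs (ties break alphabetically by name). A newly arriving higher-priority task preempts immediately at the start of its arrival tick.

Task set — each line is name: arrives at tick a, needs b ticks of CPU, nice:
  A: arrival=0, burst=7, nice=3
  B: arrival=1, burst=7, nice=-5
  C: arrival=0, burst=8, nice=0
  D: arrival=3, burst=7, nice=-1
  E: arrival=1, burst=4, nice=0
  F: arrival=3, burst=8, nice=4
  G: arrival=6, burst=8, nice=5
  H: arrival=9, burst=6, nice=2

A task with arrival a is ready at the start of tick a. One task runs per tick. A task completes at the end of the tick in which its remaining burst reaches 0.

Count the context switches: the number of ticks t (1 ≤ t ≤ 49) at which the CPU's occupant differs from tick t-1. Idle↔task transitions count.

context switches = 8

t=0: ready={A,C} → run C
t=1: ready={A,B,C,E} → run B
t=2: ready={A,B,C,E} → run B
t=3: ready={A,B,C,D,E,F} → run B
t=4: ready={A,B,C,D,E,F} → run B
t=5: ready={A,B,C,D,E,F} → run B
t=6: ready={A,B,C,D,E,F,G} → run B
t=7: ready={A,B,C,D,E,F,G} → run B
t=8: ready={A,C,D,E,F,G} → run D
t=9: ready={A,C,D,E,F,G,H} → run D
t=10: ready={A,C,D,E,F,G,H} → run D
t=11: ready={A,C,D,E,F,G,H} → run D
t=12: ready={A,C,D,E,F,G,H} → run D
t=13: ready={A,C,D,E,F,G,H} → run D
t=14: ready={A,C,D,E,F,G,H} → run D
t=15: ready={A,C,E,F,G,H} → run C
t=16: ready={A,C,E,F,G,H} → run C
t=17: ready={A,C,E,F,G,H} → run C
t=18: ready={A,C,E,F,G,H} → run C
t=19: ready={A,C,E,F,G,H} → run C
t=20: ready={A,C,E,F,G,H} → run C
t=21: ready={A,C,E,F,G,H} → run C
t=22: ready={A,E,F,G,H} → run E
t=23: ready={A,E,F,G,H} → run E
t=24: ready={A,E,F,G,H} → run E
t=25: ready={A,E,F,G,H} → run E
t=26: ready={A,F,G,H} → run H
t=27: ready={A,F,G,H} → run H
t=28: ready={A,F,G,H} → run H
t=29: ready={A,F,G,H} → run H
t=30: ready={A,F,G,H} → run H
t=31: ready={A,F,G,H} → run H
t=32: ready={A,F,G} → run A
t=33: ready={A,F,G} → run A
t=34: ready={A,F,G} → run A
t=35: ready={A,F,G} → run A
t=36: ready={A,F,G} → run A
t=37: ready={A,F,G} → run A
t=38: ready={A,F,G} → run A
t=39: ready={F,G} → run F
t=40: ready={F,G} → run F
t=41: ready={F,G} → run F
t=42: ready={F,G} → run F
t=43: ready={F,G} → run F
t=44: ready={F,G} → run F
t=45: ready={F,G} → run F
t=46: ready={F,G} → run F
t=47: ready={G} → run G
t=48: ready={G} → run G
t=49: ready={G} → run G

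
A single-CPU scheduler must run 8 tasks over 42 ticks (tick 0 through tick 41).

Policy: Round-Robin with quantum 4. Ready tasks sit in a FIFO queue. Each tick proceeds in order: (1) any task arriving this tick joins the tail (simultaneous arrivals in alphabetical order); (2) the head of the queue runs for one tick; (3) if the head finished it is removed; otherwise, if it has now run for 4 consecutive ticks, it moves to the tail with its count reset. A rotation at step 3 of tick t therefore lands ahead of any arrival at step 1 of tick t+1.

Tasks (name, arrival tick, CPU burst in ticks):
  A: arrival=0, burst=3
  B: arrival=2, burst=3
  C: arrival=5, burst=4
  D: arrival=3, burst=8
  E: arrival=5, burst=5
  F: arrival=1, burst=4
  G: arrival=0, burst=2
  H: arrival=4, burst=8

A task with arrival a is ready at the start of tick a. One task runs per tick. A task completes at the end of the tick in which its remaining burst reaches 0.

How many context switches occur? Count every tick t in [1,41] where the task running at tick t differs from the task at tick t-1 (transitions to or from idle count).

context switches = 11

t=0: queue=[A,G] q_used=0 → run A
t=1: queue=[A,G,F] q_used=1 → run A
t=2: queue=[A,G,F,B] q_used=2 → run A
t=3: queue=[G,F,B,D] q_used=0 → run G
t=4: queue=[G,F,B,D,H] q_used=1 → run G
t=5: queue=[F,B,D,H,C,E] q_used=0 → run F
t=6: queue=[F,B,D,H,C,E] q_used=1 → run F
t=7: queue=[F,B,D,H,C,E] q_used=2 → run F
t=8: queue=[F,B,D,H,C,E] q_used=3 → run F
t=9: queue=[B,D,H,C,E] q_used=0 → run B
t=10: queue=[B,D,H,C,E] q_used=1 → run B
t=11: queue=[B,D,H,C,E] q_used=2 → run B
t=12: queue=[D,H,C,E] q_used=0 → run D
t=13: queue=[D,H,C,E] q_used=1 → run D
t=14: queue=[D,H,C,E] q_used=2 → run D
t=15: queue=[D,H,C,E] q_used=3 → run D
t=16: queue=[H,C,E,D] q_used=0 → run H
t=17: queue=[H,C,E,D] q_used=1 → run H
t=18: queue=[H,C,E,D] q_used=2 → run H
t=19: queue=[H,C,E,D] q_used=3 → run H
t=20: queue=[C,E,D,H] q_used=0 → run C
t=21: queue=[C,E,D,H] q_used=1 → run C
t=22: queue=[C,E,D,H] q_used=2 → run C
t=23: queue=[C,E,D,H] q_used=3 → run C
t=24: queue=[E,D,H] q_used=0 → run E
t=25: queue=[E,D,H] q_used=1 → run E
t=26: queue=[E,D,H] q_used=2 → run E
t=27: queue=[E,D,H] q_used=3 → run E
t=28: queue=[D,H,E] q_used=0 → run D
t=29: queue=[D,H,E] q_used=1 → run D
t=30: queue=[D,H,E] q_used=2 → run D
t=31: queue=[D,H,E] q_used=3 → run D
t=32: queue=[H,E] q_used=0 → run H
t=33: queue=[H,E] q_used=1 → run H
t=34: queue=[H,E] q_used=2 → run H
t=35: queue=[H,E] q_used=3 → run H
t=36: queue=[E] q_used=0 → run E
t=37: (idle)
t=38: (idle)
t=39: (idle)
t=40: (idle)
t=41: (idle)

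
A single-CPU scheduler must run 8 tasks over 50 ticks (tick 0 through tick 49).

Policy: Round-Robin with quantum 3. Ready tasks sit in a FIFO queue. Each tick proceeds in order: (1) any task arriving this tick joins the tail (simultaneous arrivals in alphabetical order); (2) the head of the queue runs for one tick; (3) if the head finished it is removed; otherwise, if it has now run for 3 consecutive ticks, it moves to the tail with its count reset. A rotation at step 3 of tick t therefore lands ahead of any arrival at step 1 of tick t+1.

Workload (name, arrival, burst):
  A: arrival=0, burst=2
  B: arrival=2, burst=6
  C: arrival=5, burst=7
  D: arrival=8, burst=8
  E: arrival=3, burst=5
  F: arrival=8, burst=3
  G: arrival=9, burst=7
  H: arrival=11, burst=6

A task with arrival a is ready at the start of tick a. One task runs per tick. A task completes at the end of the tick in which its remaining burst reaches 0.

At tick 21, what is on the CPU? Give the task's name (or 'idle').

t=0: queue=[A] q_used=0 → run A
t=1: queue=[A] q_used=1 → run A
t=2: queue=[B] q_used=0 → run B
t=3: queue=[B,E] q_used=1 → run B
t=4: queue=[B,E] q_used=2 → run B
t=5: queue=[E,B,C] q_used=0 → run E
t=6: queue=[E,B,C] q_used=1 → run E
t=7: queue=[E,B,C] q_used=2 → run E
t=8: queue=[B,C,E,D,F] q_used=0 → run B
t=9: queue=[B,C,E,D,F,G] q_used=1 → run B
t=10: queue=[B,C,E,D,F,G] q_used=2 → run B
t=11: queue=[C,E,D,F,G,H] q_used=0 → run C
t=12: queue=[C,E,D,F,G,H] q_used=1 → run C
t=13: queue=[C,E,D,F,G,H] q_used=2 → run C
t=14: queue=[E,D,F,G,H,C] q_used=0 → run E
t=15: queue=[E,D,F,G,H,C] q_used=1 → run E
t=16: queue=[D,F,G,H,C] q_used=0 → run D
t=17: queue=[D,F,G,H,C] q_used=1 → run D
t=18: queue=[D,F,G,H,C] q_used=2 → run D
t=19: queue=[F,G,H,C,D] q_used=0 → run F
t=20: queue=[F,G,H,C,D] q_used=1 → run F
t=21: queue=[F,G,H,C,D] q_used=2 → run F
t=22: queue=[G,H,C,D] q_used=0 → run G
t=23: queue=[G,H,C,D] q_used=1 → run G
t=24: queue=[G,H,C,D] q_used=2 → run G
t=25: queue=[H,C,D,G] q_used=0 → run H
t=26: queue=[H,C,D,G] q_used=1 → run H
t=27: queue=[H,C,D,G] q_used=2 → run H
t=28: queue=[C,D,G,H] q_used=0 → run C
t=29: queue=[C,D,G,H] q_used=1 → run C
t=30: queue=[C,D,G,H] q_used=2 → run C
t=31: queue=[D,G,H,C] q_used=0 → run D
t=32: queue=[D,G,H,C] q_used=1 → run D
t=33: queue=[D,G,H,C] q_used=2 → run D
t=34: queue=[G,H,C,D] q_used=0 → run G
t=35: queue=[G,H,C,D] q_used=1 → run G
t=36: queue=[G,H,C,D] q_used=2 → run G
t=37: queue=[H,C,D,G] q_used=0 → run H
t=38: queue=[H,C,D,G] q_used=1 → run H
t=39: queue=[H,C,D,G] q_used=2 → run H
t=40: queue=[C,D,G] q_used=0 → run C
t=41: queue=[D,G] q_used=0 → run D
t=42: queue=[D,G] q_used=1 → run D
t=43: queue=[G] q_used=0 → run G
t=44: (idle)
t=45: (idle)
t=46: (idle)
t=47: (idle)
t=48: (idle)
t=49: (idle)

running at tick 21 = F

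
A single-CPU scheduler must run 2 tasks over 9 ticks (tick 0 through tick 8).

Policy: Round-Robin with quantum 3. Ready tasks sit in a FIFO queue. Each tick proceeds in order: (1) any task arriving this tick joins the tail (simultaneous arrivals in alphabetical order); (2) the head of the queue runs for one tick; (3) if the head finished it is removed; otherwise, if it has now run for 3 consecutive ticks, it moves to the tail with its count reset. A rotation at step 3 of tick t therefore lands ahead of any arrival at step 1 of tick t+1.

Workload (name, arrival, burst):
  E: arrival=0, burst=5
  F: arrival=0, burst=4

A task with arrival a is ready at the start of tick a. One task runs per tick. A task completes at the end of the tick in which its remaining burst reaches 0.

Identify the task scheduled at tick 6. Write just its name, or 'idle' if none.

running at tick 6 = E

t=0: queue=[E,F] q_used=0 → run E
t=1: queue=[E,F] q_used=1 → run E
t=2: queue=[E,F] q_used=2 → run E
t=3: queue=[F,E] q_used=0 → run F
t=4: queue=[F,E] q_used=1 → run F
t=5: queue=[F,E] q_used=2 → run F
t=6: queue=[E,F] q_used=0 → run E
t=7: queue=[E,F] q_used=1 → run E
t=8: queue=[F] q_used=0 → run F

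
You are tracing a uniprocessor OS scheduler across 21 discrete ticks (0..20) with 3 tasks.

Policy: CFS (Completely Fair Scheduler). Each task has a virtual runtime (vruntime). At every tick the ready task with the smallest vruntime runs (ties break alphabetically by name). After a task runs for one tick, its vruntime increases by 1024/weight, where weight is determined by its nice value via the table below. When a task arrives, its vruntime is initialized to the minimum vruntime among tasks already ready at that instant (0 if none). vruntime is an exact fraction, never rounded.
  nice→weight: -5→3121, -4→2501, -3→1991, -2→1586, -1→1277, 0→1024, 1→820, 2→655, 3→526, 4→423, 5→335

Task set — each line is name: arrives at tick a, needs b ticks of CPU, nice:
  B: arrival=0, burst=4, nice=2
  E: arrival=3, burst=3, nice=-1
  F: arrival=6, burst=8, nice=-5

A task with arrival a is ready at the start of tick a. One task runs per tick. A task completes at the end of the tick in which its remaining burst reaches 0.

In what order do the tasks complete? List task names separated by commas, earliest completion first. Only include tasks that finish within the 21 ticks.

completion order = B, E, F

t=0: vr[B=0] → run B
t=1: vr[B=1024/655] → run B
t=2: vr[B=2048/655] → run B
t=3: vr[B=3072/655 E=3072/655] → run B
t=4: vr[E=3072/655] → run E
t=5: vr[E=4593664/836435] → run E
t=6: vr[E=5264384/836435 F=5264384/836435] → run E
t=7: vr[F=5264384/836435] → run F
t=8: vr[F=17286651904/2610513635] → run F
t=9: vr[F=18143161344/2610513635] → run F
t=10: vr[F=18999670784/2610513635] → run F
t=11: vr[F=19856180224/2610513635] → run F
t=12: vr[F=20712689664/2610513635] → run F
t=13: vr[F=21569199104/2610513635] → run F
t=14: vr[F=22425708544/2610513635] → run F
t=15: (idle)
t=16: (idle)
t=17: (idle)
t=18: (idle)
t=19: (idle)
t=20: (idle)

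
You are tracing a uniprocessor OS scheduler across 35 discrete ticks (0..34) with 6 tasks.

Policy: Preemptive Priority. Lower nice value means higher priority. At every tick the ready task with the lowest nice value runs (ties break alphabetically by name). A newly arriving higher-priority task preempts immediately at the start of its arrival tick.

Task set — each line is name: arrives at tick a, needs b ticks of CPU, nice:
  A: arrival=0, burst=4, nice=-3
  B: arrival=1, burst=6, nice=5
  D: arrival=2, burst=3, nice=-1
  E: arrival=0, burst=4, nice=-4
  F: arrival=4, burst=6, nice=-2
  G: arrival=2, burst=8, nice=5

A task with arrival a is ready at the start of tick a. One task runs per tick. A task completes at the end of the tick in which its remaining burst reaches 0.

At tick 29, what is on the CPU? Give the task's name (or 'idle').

running at tick 29 = G

t=0: ready={A,E} → run E
t=1: ready={A,B,E} → run E
t=2: ready={A,B,D,E,G} → run E
t=3: ready={A,B,D,E,G} → run E
t=4: ready={A,B,D,F,G} → run A
t=5: ready={A,B,D,F,G} → run A
t=6: ready={A,B,D,F,G} → run A
t=7: ready={A,B,D,F,G} → run A
t=8: ready={B,D,F,G} → run F
t=9: ready={B,D,F,G} → run F
t=10: ready={B,D,F,G} → run F
t=11: ready={B,D,F,G} → run F
t=12: ready={B,D,F,G} → run F
t=13: ready={B,D,F,G} → run F
t=14: ready={B,D,G} → run D
t=15: ready={B,D,G} → run D
t=16: ready={B,D,G} → run D
t=17: ready={B,G} → run B
t=18: ready={B,G} → run B
t=19: ready={B,G} → run B
t=20: ready={B,G} → run B
t=21: ready={B,G} → run B
t=22: ready={B,G} → run B
t=23: ready={G} → run G
t=24: ready={G} → run G
t=25: ready={G} → run G
t=26: ready={G} → run G
t=27: ready={G} → run G
t=28: ready={G} → run G
t=29: ready={G} → run G
t=30: ready={G} → run G
t=31: (idle)
t=32: (idle)
t=33: (idle)
t=34: (idle)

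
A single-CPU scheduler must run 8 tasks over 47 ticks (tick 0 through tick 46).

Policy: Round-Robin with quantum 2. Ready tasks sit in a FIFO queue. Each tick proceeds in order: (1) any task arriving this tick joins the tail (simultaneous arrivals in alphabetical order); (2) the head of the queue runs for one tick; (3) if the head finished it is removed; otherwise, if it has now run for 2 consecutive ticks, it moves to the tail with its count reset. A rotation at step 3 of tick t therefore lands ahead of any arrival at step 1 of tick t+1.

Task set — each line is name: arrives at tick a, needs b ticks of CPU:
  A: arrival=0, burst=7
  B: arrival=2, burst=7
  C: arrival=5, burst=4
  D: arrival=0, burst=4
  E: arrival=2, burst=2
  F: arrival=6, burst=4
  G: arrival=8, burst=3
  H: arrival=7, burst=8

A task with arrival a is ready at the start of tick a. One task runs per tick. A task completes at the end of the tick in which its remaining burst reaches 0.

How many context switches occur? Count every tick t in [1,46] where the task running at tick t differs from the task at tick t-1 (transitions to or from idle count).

t=0: queue=[A,D] q_used=0 → run A
t=1: queue=[A,D] q_used=1 → run A
t=2: queue=[D,A,B,E] q_used=0 → run D
t=3: queue=[D,A,B,E] q_used=1 → run D
t=4: queue=[A,B,E,D] q_used=0 → run A
t=5: queue=[A,B,E,D,C] q_used=1 → run A
t=6: queue=[B,E,D,C,A,F] q_used=0 → run B
t=7: queue=[B,E,D,C,A,F,H] q_used=1 → run B
t=8: queue=[E,D,C,A,F,H,B,G] q_used=0 → run E
t=9: queue=[E,D,C,A,F,H,B,G] q_used=1 → run E
t=10: queue=[D,C,A,F,H,B,G] q_used=0 → run D
t=11: queue=[D,C,A,F,H,B,G] q_used=1 → run D
t=12: queue=[C,A,F,H,B,G] q_used=0 → run C
t=13: queue=[C,A,F,H,B,G] q_used=1 → run C
t=14: queue=[A,F,H,B,G,C] q_used=0 → run A
t=15: queue=[A,F,H,B,G,C] q_used=1 → run A
t=16: queue=[F,H,B,G,C,A] q_used=0 → run F
t=17: queue=[F,H,B,G,C,A] q_used=1 → run F
t=18: queue=[H,B,G,C,A,F] q_used=0 → run H
t=19: queue=[H,B,G,C,A,F] q_used=1 → run H
t=20: queue=[B,G,C,A,F,H] q_used=0 → run B
t=21: queue=[B,G,C,A,F,H] q_used=1 → run B
t=22: queue=[G,C,A,F,H,B] q_used=0 → run G
t=23: queue=[G,C,A,F,H,B] q_used=1 → run G
t=24: queue=[C,A,F,H,B,G] q_used=0 → run C
t=25: queue=[C,A,F,H,B,G] q_used=1 → run C
t=26: queue=[A,F,H,B,G] q_used=0 → run A
t=27: queue=[F,H,B,G] q_used=0 → run F
t=28: queue=[F,H,B,G] q_used=1 → run F
t=29: queue=[H,B,G] q_used=0 → run H
t=30: queue=[H,B,G] q_used=1 → run H
t=31: queue=[B,G,H] q_used=0 → run B
t=32: queue=[B,G,H] q_used=1 → run B
t=33: queue=[G,H,B] q_used=0 → run G
t=34: queue=[H,B] q_used=0 → run H
t=35: queue=[H,B] q_used=1 → run H
t=36: queue=[B,H] q_used=0 → run B
t=37: queue=[H] q_used=0 → run H
t=38: queue=[H] q_used=1 → run H
t=39: (idle)
t=40: (idle)
t=41: (idle)
t=42: (idle)
t=43: (idle)
t=44: (idle)
t=45: (idle)
t=46: (idle)

context switches = 21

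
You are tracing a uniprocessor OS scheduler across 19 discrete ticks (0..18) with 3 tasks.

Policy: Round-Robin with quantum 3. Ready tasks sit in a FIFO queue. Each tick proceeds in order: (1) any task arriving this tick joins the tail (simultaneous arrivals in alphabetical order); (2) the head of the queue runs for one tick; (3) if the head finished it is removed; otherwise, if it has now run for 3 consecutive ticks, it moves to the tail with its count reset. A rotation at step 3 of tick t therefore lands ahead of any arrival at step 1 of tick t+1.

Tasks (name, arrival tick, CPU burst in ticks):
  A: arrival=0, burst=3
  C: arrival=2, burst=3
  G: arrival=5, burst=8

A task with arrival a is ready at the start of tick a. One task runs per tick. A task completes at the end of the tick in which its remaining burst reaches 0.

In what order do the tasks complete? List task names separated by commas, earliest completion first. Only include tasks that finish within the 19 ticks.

completion order = A, C, G

t=0: queue=[A] q_used=0 → run A
t=1: queue=[A] q_used=1 → run A
t=2: queue=[A,C] q_used=2 → run A
t=3: queue=[C] q_used=0 → run C
t=4: queue=[C] q_used=1 → run C
t=5: queue=[C,G] q_used=2 → run C
t=6: queue=[G] q_used=0 → run G
t=7: queue=[G] q_used=1 → run G
t=8: queue=[G] q_used=2 → run G
t=9: queue=[G] q_used=0 → run G
t=10: queue=[G] q_used=1 → run G
t=11: queue=[G] q_used=2 → run G
t=12: queue=[G] q_used=0 → run G
t=13: queue=[G] q_used=1 → run G
t=14: (idle)
t=15: (idle)
t=16: (idle)
t=17: (idle)
t=18: (idle)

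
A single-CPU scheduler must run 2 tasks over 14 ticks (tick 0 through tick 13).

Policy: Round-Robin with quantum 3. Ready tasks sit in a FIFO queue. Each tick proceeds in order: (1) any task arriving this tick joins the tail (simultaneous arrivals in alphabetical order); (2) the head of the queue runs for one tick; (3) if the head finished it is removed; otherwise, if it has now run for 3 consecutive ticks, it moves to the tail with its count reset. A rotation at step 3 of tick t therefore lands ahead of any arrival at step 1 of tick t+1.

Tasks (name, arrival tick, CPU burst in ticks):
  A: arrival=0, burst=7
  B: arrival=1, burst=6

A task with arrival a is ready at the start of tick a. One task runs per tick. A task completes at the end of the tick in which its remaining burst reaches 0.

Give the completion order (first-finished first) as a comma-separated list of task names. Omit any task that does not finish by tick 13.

t=0: queue=[A] q_used=0 → run A
t=1: queue=[A,B] q_used=1 → run A
t=2: queue=[A,B] q_used=2 → run A
t=3: queue=[B,A] q_used=0 → run B
t=4: queue=[B,A] q_used=1 → run B
t=5: queue=[B,A] q_used=2 → run B
t=6: queue=[A,B] q_used=0 → run A
t=7: queue=[A,B] q_used=1 → run A
t=8: queue=[A,B] q_used=2 → run A
t=9: queue=[B,A] q_used=0 → run B
t=10: queue=[B,A] q_used=1 → run B
t=11: queue=[B,A] q_used=2 → run B
t=12: queue=[A] q_used=0 → run A
t=13: (idle)

completion order = B, A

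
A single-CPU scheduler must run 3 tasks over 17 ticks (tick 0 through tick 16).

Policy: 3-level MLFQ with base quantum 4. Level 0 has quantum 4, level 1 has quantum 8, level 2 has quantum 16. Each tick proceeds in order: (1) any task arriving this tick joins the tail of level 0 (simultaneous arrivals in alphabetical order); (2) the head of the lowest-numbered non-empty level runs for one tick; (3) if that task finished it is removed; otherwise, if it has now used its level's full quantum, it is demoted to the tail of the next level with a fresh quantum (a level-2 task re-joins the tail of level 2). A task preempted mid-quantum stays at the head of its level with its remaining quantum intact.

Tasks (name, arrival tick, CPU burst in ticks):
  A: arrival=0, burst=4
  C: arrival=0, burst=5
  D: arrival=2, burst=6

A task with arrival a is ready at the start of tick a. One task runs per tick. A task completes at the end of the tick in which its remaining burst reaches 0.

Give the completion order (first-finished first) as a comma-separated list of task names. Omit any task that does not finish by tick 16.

t=0: L0/L1/L2 = AC/-/- → run A
t=1: L0/L1/L2 = AC/-/- → run A
t=2: L0/L1/L2 = ACD/-/- → run A
t=3: L0/L1/L2 = ACD/-/- → run A
t=4: L0/L1/L2 = CD/-/- → run C
t=5: L0/L1/L2 = CD/-/- → run C
t=6: L0/L1/L2 = CD/-/- → run C
t=7: L0/L1/L2 = CD/-/- → run C
t=8: L0/L1/L2 = D/C/- → run D
t=9: L0/L1/L2 = D/C/- → run D
t=10: L0/L1/L2 = D/C/- → run D
t=11: L0/L1/L2 = D/C/- → run D
t=12: L0/L1/L2 = -/CD/- → run C
t=13: L0/L1/L2 = -/D/- → run D
t=14: L0/L1/L2 = -/D/- → run D
t=15: (idle)
t=16: (idle)

completion order = A, C, D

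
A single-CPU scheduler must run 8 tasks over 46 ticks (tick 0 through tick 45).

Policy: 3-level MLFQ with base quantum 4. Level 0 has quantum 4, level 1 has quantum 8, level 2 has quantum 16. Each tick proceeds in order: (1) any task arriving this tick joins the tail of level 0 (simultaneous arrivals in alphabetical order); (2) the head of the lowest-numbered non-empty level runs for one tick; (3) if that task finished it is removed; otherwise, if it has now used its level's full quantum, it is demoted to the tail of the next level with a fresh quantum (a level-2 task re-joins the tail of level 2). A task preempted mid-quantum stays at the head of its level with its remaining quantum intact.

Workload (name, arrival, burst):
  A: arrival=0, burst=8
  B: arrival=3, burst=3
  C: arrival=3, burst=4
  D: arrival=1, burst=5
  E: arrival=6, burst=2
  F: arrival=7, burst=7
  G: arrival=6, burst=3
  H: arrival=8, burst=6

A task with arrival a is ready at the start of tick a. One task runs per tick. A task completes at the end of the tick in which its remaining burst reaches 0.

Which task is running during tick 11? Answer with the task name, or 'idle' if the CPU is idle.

running at tick 11 = C

t=0: L0/L1/L2 = A/-/- → run A
t=1: L0/L1/L2 = AD/-/- → run A
t=2: L0/L1/L2 = AD/-/- → run A
t=3: L0/L1/L2 = ADBC/-/- → run A
t=4: L0/L1/L2 = DBC/A/- → run D
t=5: L0/L1/L2 = DBC/A/- → run D
t=6: L0/L1/L2 = DBCEG/A/- → run D
t=7: L0/L1/L2 = DBCEGF/A/- → run D
t=8: L0/L1/L2 = BCEGFH/AD/- → run B
t=9: L0/L1/L2 = BCEGFH/AD/- → run B
t=10: L0/L1/L2 = BCEGFH/AD/- → run B
t=11: L0/L1/L2 = CEGFH/AD/- → run C
t=12: L0/L1/L2 = CEGFH/AD/- → run C
t=13: L0/L1/L2 = CEGFH/AD/- → run C
t=14: L0/L1/L2 = CEGFH/AD/- → run C
t=15: L0/L1/L2 = EGFH/AD/- → run E
t=16: L0/L1/L2 = EGFH/AD/- → run E
t=17: L0/L1/L2 = GFH/AD/- → run G
t=18: L0/L1/L2 = GFH/AD/- → run G
t=19: L0/L1/L2 = GFH/AD/- → run G
t=20: L0/L1/L2 = FH/AD/- → run F
t=21: L0/L1/L2 = FH/AD/- → run F
t=22: L0/L1/L2 = FH/AD/- → run F
t=23: L0/L1/L2 = FH/AD/- → run F
t=24: L0/L1/L2 = H/ADF/- → run H
t=25: L0/L1/L2 = H/ADF/- → run H
t=26: L0/L1/L2 = H/ADF/- → run H
t=27: L0/L1/L2 = H/ADF/- → run H
t=28: L0/L1/L2 = -/ADFH/- → run A
t=29: L0/L1/L2 = -/ADFH/- → run A
t=30: L0/L1/L2 = -/ADFH/- → run A
t=31: L0/L1/L2 = -/ADFH/- → run A
t=32: L0/L1/L2 = -/DFH/- → run D
t=33: L0/L1/L2 = -/FH/- → run F
t=34: L0/L1/L2 = -/FH/- → run F
t=35: L0/L1/L2 = -/FH/- → run F
t=36: L0/L1/L2 = -/H/- → run H
t=37: L0/L1/L2 = -/H/- → run H
t=38: (idle)
t=39: (idle)
t=40: (idle)
t=41: (idle)
t=42: (idle)
t=43: (idle)
t=44: (idle)
t=45: (idle)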